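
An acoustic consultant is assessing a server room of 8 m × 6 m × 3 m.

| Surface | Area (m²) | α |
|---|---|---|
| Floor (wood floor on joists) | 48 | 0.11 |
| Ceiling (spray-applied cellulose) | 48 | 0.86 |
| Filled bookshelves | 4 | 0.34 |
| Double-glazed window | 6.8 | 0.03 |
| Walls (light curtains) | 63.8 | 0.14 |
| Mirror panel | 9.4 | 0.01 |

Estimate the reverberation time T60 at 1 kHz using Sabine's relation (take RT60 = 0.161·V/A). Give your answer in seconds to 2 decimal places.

0.41 sec

Equivalent absorption area: A = 48·0.11 + 48·0.86 + 4·0.34 + 6.8·0.03 + 63.8·0.14 + 9.4·0.01 = 57.150 m².
V = 8·6·3 = 144 m³.
Sabine: RT60 = 0.161 × 144 / 57.150 = 0.41 s.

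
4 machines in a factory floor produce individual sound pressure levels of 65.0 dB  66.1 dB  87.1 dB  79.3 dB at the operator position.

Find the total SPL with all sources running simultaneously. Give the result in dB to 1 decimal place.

Sum in the linear (power) domain: Σ 10^(Lᵢ/10) = 10^(65.0/10) + 10^(66.1/10) + 10^(87.1/10) + 10^(79.3/10) = 6.052e+08.
Back to dB: 10·log₁₀ Σ = 87.8 dB.

87.8 dB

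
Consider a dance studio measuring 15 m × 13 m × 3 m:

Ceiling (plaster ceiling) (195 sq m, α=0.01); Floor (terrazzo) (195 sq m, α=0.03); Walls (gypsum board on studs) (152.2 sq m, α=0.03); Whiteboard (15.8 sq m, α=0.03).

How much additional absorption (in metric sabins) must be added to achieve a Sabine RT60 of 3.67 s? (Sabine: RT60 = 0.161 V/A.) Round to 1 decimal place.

12.8 sabins

Total absorption A₁ = 195×0.01 + 195×0.03 + 152.2×0.03 + 15.8×0.03
  = 1.950 + 5.850 + 4.566 + 0.474 = 12.840 sq m sabins.
For T = 3.67 s, need A₂ = 0.161·V/T = 0.161·585/3.67 = 25.663 sabins.
ΔA = A₂ − A₁ = 25.663 − 12.840 = 12.8 sabins.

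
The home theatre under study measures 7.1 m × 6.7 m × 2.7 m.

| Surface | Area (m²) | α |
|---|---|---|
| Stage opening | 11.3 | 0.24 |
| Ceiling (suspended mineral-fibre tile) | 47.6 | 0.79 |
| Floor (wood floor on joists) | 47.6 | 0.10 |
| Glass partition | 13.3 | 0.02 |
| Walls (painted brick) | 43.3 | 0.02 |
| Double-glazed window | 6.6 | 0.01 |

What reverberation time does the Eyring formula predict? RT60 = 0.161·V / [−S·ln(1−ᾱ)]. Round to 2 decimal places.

0.38 sec

Total surface area S = 11.3 + 47.6 + 47.6 + 13.3 + 43.3 + 6.6 = 169.7 m².
Σ(Sᵢαᵢ) = 11.3×0.24 + 47.6×0.79 + 47.6×0.10 + 13.3×0.02 + 43.3×0.02 + 6.6×0.01 = 46.274.
Mean coefficient ᾱ = A/S = 0.2727.
−S·ln(1−ᾱ) = −169.7 × ln(1 − 0.2727) = 54.035.
V = 7.1 × 6.7 × 2.7 = 128.439 m³.
T = 0.161·V/[−S·ln(1−ᾱ)] = 0.161·128.439/54.035 = 0.38 s.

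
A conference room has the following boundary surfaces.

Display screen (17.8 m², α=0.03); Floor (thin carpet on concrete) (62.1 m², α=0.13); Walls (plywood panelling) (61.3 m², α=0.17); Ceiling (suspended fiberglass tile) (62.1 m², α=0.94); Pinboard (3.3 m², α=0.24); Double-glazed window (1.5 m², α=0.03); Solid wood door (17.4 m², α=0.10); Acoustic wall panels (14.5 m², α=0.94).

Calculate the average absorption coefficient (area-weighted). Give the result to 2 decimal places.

S = Σ Sᵢ = 17.8 + 62.1 + 61.3 + 62.1 + 3.3 + 1.5 + 17.4 + 14.5 = 240.0 m².
A = 17.8*0.03 + 62.1*0.13 + 61.3*0.17 + 62.1*0.94 + 3.3*0.24 + 1.5*0.03 + 17.4*0.10 + 14.5*0.94 = 93.609 sabins.
ᾱ = A/S = 0.39.

0.39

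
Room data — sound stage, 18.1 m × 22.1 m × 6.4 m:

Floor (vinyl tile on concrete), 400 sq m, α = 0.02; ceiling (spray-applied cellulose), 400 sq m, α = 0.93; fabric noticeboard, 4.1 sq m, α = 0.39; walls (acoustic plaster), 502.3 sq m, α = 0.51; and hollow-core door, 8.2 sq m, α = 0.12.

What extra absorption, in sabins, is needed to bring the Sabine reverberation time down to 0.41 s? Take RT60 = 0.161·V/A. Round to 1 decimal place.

366.5 sabins

A₁ = Σ Sᵢαᵢ = 400*0.02 + 400*0.93 + 4.1*0.39 + 502.3*0.51 + 8.2*0.12 = 638.756 sabins.
Target A₂ = 0.161·2560.064/0.41 = 1005.293 sabins (V = 2560.064 m³).
Shortfall: 1005.293 − 638.756 = 366.5 sabins.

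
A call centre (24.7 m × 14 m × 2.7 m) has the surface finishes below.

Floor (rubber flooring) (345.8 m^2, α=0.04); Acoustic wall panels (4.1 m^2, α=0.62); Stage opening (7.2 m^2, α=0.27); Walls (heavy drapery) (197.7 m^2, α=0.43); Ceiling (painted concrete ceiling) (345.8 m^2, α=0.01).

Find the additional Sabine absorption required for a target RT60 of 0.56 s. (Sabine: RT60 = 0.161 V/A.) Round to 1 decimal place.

A₁ = Σ Sᵢαᵢ = 345.8×0.04 + 4.1×0.62 + 7.2×0.27 + 197.7×0.43 + 345.8×0.01 = 106.787 sabins.
Target A₂ = 0.161·933.66/0.56 = 268.427 sabins (V = 933.66 m³).
Additional absorption ΔA = 268.427 − 106.787 = 161.6 sabins.

161.6 sabins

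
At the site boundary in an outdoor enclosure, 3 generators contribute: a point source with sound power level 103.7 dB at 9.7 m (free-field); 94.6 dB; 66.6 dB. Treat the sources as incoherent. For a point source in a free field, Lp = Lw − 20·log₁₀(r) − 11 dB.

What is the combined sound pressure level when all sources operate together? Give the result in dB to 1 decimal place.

94.6 dB

Source at 9.7 m: Lp = 103.7 − 20·log₁₀(9.7) − 11 = 73.0 dB.
Sum in the linear (power) domain: Σ 10^(Lᵢ/10) = 10^(73.0/10) + 10^(94.6/10) + 10^(66.6/10) = 2.909e+09.
Combined level = 10 log₁₀(2.909e+09) = 94.6 dB.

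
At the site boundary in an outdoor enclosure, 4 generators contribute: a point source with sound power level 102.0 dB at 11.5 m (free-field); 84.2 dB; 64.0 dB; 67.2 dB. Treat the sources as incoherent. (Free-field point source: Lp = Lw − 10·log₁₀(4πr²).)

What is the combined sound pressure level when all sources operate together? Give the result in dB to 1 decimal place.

Source at 11.5 m: Lp = 102.0 − 10·log₁₀(4π·11.5²) = 102.0 − 10·log₁₀(1661.903) = 69.8 dB.
Σ 10^(Lᵢ/10) = 2.803e+08.
L_total = 10·log₁₀(2.803e+08) = 84.5 dB.

84.5 dB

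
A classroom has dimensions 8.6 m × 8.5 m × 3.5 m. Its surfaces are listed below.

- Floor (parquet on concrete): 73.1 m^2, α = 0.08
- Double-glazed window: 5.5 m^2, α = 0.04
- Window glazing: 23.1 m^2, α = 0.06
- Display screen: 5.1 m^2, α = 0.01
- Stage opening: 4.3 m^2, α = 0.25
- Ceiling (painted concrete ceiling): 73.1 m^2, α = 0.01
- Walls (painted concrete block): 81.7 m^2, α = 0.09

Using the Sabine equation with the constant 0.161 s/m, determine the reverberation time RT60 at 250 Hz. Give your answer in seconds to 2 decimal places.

Summing Sᵢαᵢ: 5.848 + 0.220 + 1.386 + 0.051 + 1.075 + 0.731 + 7.353 → A = 16.664 sabins.
Volume V = 8.6 × 8.5 × 3.5 = 255.85 m³.
T = 0.161 V/A = 0.161·255.85/16.664 = 2.47 s.

2.47 seconds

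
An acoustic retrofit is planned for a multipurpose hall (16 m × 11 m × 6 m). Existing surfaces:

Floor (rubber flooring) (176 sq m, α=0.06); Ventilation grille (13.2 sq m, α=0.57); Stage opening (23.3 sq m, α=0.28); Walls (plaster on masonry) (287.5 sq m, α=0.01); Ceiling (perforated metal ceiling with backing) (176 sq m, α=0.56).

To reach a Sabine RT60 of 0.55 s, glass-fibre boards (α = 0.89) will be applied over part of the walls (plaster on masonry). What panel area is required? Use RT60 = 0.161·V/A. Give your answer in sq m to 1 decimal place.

A₁ = Σ Sᵢαᵢ = 176×0.06 + 13.2×0.57 + 23.3×0.28 + 287.5×0.01 + 176×0.56 = 126.043 sabins.
V = 1056 m³. Target absorption A₂ = 0.161 × 1056 / 0.55 = 309.120 sabins.
ΔA needed = 309.120 − 126.043 = 183.077 sabins.
Net gain per sq m: Δα = 0.89 − 0.01 = 0.88.
Panel area = 183.077 / 0.88 = 208.0 sq m.

208.0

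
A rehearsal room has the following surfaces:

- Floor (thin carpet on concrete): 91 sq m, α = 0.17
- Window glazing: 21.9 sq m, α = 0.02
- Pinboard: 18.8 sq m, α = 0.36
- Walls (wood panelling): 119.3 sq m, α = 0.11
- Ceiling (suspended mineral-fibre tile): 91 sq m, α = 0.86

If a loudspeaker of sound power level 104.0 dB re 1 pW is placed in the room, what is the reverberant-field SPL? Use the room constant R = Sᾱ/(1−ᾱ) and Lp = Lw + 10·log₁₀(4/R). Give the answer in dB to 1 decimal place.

87.7 dB

A = 114.059 sabins; S = 342.0 sq m.
ᾱ = 114.059/342.0 = 0.3335; R = Sᾱ/(1−ᾱ) = 114.059/(1−0.3335) = 171.131 sq m.
Lp = Lw + 10 log₁₀(4/R) = 104.0 -16.31 = 87.7 dB.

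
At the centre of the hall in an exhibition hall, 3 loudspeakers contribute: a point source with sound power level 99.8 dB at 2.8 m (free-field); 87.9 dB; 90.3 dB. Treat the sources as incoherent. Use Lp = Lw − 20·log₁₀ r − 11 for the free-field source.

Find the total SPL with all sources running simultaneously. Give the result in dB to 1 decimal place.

Source at 2.8 m: Lp = 99.8 − 20·log₁₀(2.8) − 11 = 79.9 dB.
Converting to relative power and adding: 10^(79.9/10) + 10^(87.9/10) + 10^(90.3/10) = 1.786e+09.
Combined level = 10 log₁₀(1.786e+09) = 92.5 dB.

92.5 dB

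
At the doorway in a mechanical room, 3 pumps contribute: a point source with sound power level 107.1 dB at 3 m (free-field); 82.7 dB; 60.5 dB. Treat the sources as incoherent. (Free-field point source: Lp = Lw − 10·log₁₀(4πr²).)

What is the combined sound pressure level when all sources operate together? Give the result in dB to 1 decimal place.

Source at 3 m: Lp = 107.1 − 10·log₁₀(4π·3²) = 107.1 − 10·log₁₀(113.097) = 86.6 dB.
Sum in the linear (power) domain: Σ 10^(Lᵢ/10) = 10^(86.6/10) + 10^(82.7/10) + 10^(60.5/10) = 6.444e+08.
Combined level = 10 log₁₀(6.444e+08) = 88.1 dB.

88.1 dB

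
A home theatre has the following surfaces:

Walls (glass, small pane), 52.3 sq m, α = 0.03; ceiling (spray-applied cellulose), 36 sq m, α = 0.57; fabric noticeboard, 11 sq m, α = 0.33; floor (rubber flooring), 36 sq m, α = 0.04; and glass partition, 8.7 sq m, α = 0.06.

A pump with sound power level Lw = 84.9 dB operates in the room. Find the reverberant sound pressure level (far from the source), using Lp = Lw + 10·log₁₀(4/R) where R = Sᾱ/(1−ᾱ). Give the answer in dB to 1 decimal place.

75.6 dB

A = 27.681 sabins; S = 144.0 sq m.
ᾱ = 27.681/144.0 = 0.1922; R = Sᾱ/(1−ᾱ) = 27.681/(1−0.1922) = 34.267 sq m.
Lp = 84.9 + 10·log₁₀(4/34.267) = 84.9 + (-9.33) = 75.6 dB.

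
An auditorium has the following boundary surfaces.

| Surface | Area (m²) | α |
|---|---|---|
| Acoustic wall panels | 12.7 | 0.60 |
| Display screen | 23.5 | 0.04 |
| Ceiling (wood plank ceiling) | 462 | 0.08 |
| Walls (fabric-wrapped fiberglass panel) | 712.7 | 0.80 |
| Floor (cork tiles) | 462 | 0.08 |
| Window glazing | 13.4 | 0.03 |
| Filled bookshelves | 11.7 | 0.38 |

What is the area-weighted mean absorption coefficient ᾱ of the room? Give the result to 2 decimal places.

S = Σ Sᵢ = 12.7 + 23.5 + 462 + 712.7 + 462 + 13.4 + 11.7 = 1698.0 m².
A = 12.7*0.60 + 23.5*0.04 + 462*0.08 + 712.7*0.80 + 462*0.08 + 13.4*0.03 + 11.7*0.38 = 657.488 sabins.
ᾱ = 657.488 / 1698.0 = 0.39.

0.39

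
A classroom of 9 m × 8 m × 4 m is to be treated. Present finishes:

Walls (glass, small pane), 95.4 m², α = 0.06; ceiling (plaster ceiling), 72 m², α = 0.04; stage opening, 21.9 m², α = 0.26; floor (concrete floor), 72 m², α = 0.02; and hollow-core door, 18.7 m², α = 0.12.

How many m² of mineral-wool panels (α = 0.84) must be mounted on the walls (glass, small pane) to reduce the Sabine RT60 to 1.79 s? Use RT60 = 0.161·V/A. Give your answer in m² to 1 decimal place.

10.2

A₁ = Σ Sᵢαᵢ = 95.4*0.06 + 72*0.04 + 21.9*0.26 + 72*0.02 + 18.7*0.12 = 17.982 sabins.
Required A₂ = 0.161·288/1.79 = 25.904 sabins.
ΔA needed = 25.904 − 17.982 = 7.922 sabins.
Each m² of panel replacing the walls (glass, small pane) adds (0.84 − 0.06) = 0.78 sabins.
Area = ΔA/Δα = 7.922/0.78 = 10.2 m².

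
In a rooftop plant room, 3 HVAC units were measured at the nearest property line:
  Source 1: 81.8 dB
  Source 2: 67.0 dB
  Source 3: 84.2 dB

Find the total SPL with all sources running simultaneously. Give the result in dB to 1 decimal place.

86.2 dB

Σ 10^(Lᵢ/10) = 4.194e+08.
Back to dB: 10·log₁₀ Σ = 86.2 dB.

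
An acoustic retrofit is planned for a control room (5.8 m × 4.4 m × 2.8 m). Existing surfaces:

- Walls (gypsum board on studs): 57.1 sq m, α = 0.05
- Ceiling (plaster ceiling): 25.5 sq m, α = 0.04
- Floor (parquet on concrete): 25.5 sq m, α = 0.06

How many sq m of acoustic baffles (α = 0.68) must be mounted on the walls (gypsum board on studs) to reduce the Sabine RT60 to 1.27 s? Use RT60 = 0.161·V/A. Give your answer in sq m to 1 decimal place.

Total absorption A₁ = 57.1·0.05 + 25.5·0.04 + 25.5·0.06
  = 2.855 + 1.020 + 1.530 = 5.405 sq m sabins.
Required A₂ = 0.161·71.456/1.27 = 9.059 sabins.
Absorption to add: 9.059 − 5.405 = 3.654 sabins.
Each sq m of panel replacing the walls (gypsum board on studs) adds (0.68 − 0.05) = 0.63 sabins.
Panel area = 3.654 / 0.63 = 5.8 sq m.

5.8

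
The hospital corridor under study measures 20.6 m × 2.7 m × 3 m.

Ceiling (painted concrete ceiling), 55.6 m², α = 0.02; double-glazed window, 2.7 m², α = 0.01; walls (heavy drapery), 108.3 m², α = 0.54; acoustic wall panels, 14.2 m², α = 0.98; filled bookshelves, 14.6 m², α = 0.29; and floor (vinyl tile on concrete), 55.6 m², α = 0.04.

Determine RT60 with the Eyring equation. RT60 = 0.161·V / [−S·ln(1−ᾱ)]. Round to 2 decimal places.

0.28 seconds

S = Σ Sᵢ = 251.0 m².
Absorption A = 55.6×0.02 + 2.7×0.01 + 108.3×0.54 + 14.2×0.98 + 14.6×0.29 + 55.6×0.04 = 79.995 sabins.
Mean coefficient ᾱ = A/S = 0.3187.
−S·ln(1−ᾱ) = −251.0 × ln(1 − 0.3187) = 96.322.
V = 20.6 × 2.7 × 3 = 166.86 m³.
T = 0.161·V/[−S·ln(1−ᾱ)] = 0.161·166.86/96.322 = 0.28 s.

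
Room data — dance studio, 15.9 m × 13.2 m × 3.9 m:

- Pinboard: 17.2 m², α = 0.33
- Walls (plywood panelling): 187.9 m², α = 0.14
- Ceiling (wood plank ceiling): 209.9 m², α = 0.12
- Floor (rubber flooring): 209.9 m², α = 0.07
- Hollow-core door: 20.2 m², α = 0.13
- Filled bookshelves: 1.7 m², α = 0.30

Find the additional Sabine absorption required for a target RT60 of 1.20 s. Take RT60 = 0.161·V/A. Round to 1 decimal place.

Equivalent absorption area: A₁ = 17.2·0.33 + 187.9·0.14 + 209.9·0.12 + 209.9·0.07 + 20.2·0.13 + 1.7·0.30 = 74.999 m².
Target A₂ = 0.161·818.532/1.20 = 109.820 sabins (V = 818.532 m³).
Additional absorption ΔA = 109.820 − 74.999 = 34.8 sabins.

34.8 sabins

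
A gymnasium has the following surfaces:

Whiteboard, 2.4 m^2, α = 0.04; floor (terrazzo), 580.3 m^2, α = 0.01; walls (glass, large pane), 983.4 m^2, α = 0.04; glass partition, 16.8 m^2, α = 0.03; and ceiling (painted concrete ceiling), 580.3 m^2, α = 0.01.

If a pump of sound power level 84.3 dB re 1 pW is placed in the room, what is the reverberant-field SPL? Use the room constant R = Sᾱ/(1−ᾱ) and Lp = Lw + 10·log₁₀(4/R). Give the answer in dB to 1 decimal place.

A = 51.542 sabins; S = 2163.2 m^2.
ᾱ = 0.0238, so room constant R = A/(1−ᾱ) = 52.799 m^2.
Lp = Lw + 10 log₁₀(4/R) = 84.3 -11.21 = 73.1 dB.

73.1 dB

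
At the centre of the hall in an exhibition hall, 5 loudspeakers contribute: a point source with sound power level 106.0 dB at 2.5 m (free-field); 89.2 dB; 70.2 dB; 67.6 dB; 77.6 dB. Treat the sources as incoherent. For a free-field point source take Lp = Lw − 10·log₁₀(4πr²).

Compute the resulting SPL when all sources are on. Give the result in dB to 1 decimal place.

91.5 dB

Source at 2.5 m: Lp = 106.0 − 10·log₁₀(4π·2.5²) = 106.0 − 10·log₁₀(78.540) = 87.0 dB.
Σ 10^(Lᵢ/10) = 1.407e+09.
Back to dB: 10·log₁₀ Σ = 91.5 dB.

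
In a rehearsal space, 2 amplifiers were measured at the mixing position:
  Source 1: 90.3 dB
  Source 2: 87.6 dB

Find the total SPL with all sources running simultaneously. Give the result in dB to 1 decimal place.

92.2 dB

Σ 10^(Lᵢ/10) = 1.647e+09.
Combined level = 10 log₁₀(1.647e+09) = 92.2 dB.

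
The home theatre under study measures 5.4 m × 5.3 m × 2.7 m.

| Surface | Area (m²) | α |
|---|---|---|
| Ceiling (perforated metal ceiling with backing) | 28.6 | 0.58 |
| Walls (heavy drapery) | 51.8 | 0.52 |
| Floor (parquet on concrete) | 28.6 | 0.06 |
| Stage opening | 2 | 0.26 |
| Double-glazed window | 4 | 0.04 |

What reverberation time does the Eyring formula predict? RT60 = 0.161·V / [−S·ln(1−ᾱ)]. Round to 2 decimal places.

Total surface area S = 28.6 + 51.8 + 28.6 + 2 + 4 = 115.0 m².
Σ(Sᵢαᵢ) = 28.6·0.58 + 51.8·0.52 + 28.6·0.06 + 2·0.26 + 4·0.04 = 45.920.
ᾱ = 45.920 / 115.0 = 0.3993.
−S·ln(1−ᾱ) = −115.0 × ln(1 − 0.3993) = 58.611.
V = 5.4 × 5.3 × 2.7 = 77.274 m³.
RT60 = 0.161 × 77.274 / 58.611 = 0.21 s.

0.21 s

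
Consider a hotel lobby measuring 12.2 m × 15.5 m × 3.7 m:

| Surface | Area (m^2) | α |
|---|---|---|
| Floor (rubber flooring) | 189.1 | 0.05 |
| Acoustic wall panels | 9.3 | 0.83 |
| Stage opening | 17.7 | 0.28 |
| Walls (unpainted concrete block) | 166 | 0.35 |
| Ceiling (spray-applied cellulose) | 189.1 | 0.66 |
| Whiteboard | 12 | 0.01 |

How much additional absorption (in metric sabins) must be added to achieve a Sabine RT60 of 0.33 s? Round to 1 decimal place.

136.2 sabins

Summing Sᵢαᵢ: 9.455 + 7.719 + 4.956 + 58.100 + 124.806 + 0.120 → A₁ = 205.156 sabins.
For T = 0.33 s, need A₂ = 0.161·V/T = 0.161·699.67/0.33 = 341.354 sabins.
Shortfall: 341.354 − 205.156 = 136.2 sabins.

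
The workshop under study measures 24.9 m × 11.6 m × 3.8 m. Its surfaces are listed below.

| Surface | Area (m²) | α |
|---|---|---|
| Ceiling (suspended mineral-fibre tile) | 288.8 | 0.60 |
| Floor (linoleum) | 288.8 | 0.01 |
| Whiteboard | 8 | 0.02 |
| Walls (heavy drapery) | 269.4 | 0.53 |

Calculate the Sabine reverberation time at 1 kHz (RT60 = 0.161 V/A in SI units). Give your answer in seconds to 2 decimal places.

Summing Sᵢαᵢ: 173.280 + 2.888 + 0.160 + 142.782 → A = 319.110 sabins.
Room volume: 1097.592 m³.
RT60 = 0.161 · V / A = 0.161 × 1097.592 / 319.110 = 0.55 s.

0.55 seconds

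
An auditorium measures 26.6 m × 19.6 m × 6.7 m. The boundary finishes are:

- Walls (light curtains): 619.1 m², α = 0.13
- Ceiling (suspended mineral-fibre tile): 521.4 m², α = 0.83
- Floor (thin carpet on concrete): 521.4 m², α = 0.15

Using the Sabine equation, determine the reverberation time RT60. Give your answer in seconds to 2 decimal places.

Total absorption A = 619.1·0.13 + 521.4·0.83 + 521.4·0.15
  = 80.483 + 432.762 + 78.210 = 591.455 m² sabins.
Volume V = 26.6 × 19.6 × 6.7 = 3493.112 m³.
Sabine: RT60 = 0.161 × 3493.112 / 591.455 = 0.95 s.

0.95 s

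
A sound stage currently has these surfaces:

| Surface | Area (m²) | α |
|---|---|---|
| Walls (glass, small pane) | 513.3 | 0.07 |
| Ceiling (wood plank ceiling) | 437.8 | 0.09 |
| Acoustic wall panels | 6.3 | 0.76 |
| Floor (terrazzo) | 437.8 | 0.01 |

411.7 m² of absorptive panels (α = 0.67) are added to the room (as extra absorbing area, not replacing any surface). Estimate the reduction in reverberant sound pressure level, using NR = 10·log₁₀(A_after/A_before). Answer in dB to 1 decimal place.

Total absorption A_before = 513.3×0.07 + 437.8×0.09 + 6.3×0.76 + 437.8×0.01
  = 35.931 + 39.402 + 4.788 + 4.378 = 84.499 m² sabins.
Added absorption = 411.7 × 0.67 = 275.839 sabins.
A_after = 84.499 + 275.839 = 360.338 sabins.
Reduction = 10 log₁₀(A_after/A_before) = 10 log₁₀(4.2644) = 6.3 dB.

6.3 dB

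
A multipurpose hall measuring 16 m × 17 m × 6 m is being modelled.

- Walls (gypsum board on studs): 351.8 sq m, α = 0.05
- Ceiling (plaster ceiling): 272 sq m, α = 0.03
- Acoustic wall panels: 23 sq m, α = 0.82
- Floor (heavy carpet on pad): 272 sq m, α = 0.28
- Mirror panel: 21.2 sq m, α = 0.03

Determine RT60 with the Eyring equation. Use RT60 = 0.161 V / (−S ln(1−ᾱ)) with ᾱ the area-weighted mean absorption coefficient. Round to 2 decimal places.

Total surface area S = 351.8 + 272 + 23 + 272 + 21.2 = 940.0 sq m.
Absorption A = 351.8×0.05 + 272×0.03 + 23×0.82 + 272×0.28 + 21.2×0.03 = 121.406 sabins.
Mean coefficient ᾱ = A/S = 0.1292.
Eyring denominator: −S ln(1−ᾱ) = 130.042.
V = 16 × 17 × 6 = 1632 m³.
T = 0.161·V/[−S·ln(1−ᾱ)] = 0.161·1632/130.042 = 2.02 s.

2.02 s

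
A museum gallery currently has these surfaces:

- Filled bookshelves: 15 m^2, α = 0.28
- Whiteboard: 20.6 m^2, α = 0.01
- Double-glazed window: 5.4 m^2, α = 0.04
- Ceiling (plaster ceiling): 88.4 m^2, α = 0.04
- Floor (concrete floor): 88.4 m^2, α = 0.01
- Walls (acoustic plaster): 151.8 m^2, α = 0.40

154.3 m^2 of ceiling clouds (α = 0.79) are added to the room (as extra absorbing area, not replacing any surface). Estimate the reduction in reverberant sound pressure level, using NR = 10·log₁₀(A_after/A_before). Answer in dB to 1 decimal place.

Equivalent absorption area: A_before = 15·0.28 + 20.6·0.01 + 5.4·0.04 + 88.4·0.04 + 88.4·0.01 + 151.8·0.40 = 69.762 m^2.
Added absorption = 154.3 × 0.79 = 121.897 sabins.
New total A_after = 191.659 sabins.
NR = 10·log₁₀(191.659/69.762) = 4.4 dB.

4.4 dB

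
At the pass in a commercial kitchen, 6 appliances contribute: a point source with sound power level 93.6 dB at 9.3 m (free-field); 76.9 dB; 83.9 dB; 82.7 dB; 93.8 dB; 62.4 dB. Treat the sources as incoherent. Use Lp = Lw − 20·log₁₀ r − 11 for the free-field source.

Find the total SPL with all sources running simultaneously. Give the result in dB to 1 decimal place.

Source at 9.3 m: Lp = 93.6 − 20·log₁₀(9.3) − 11 = 63.2 dB.
Converting to relative power and adding: 10^(63.2/10) + 10^(76.9/10) + 10^(83.9/10) + 10^(82.7/10) + 10^(93.8/10) + 10^(62.4/10) = 2.883e+09.
Back to dB: 10·log₁₀ Σ = 94.6 dB.

94.6 dB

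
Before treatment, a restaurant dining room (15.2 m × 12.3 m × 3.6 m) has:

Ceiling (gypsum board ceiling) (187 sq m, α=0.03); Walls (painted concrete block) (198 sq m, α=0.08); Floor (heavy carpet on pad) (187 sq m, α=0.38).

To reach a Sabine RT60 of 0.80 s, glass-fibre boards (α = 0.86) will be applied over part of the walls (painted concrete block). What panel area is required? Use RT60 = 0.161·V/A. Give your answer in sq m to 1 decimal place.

55.1

Equivalent absorption area: A₁ = 187·0.03 + 198·0.08 + 187·0.38 = 92.510 sq m.
V = 673.056 m³. Target absorption A₂ = 0.161 × 673.056 / 0.80 = 135.453 sabins.
ΔA needed = 135.453 − 92.510 = 42.943 sabins.
Each sq m of panel replacing the walls (painted concrete block) adds (0.86 − 0.08) = 0.78 sabins.
Panel area = 42.943 / 0.78 = 55.1 sq m.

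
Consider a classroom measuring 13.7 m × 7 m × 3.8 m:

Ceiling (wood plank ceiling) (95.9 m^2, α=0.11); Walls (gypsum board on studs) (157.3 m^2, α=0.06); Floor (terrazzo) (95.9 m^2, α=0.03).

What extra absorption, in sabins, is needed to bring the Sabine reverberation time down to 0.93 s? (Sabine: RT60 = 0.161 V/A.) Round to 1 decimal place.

40.2 sabins

Total absorption A₁ = 95.9×0.11 + 157.3×0.06 + 95.9×0.03
  = 10.549 + 9.438 + 2.877 = 22.864 m^2 sabins.
For T = 0.93 s, need A₂ = 0.161·V/T = 0.161·364.42/0.93 = 63.088 sabins.
ΔA = A₂ − A₁ = 63.088 − 22.864 = 40.2 sabins.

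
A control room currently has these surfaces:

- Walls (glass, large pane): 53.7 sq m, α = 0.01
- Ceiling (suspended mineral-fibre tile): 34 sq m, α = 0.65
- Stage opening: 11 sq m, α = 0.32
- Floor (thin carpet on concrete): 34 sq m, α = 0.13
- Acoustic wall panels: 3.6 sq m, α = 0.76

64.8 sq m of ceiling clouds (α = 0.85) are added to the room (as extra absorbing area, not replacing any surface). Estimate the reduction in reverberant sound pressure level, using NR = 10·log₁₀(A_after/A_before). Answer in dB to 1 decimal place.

A_before = Σ Sᵢαᵢ = 53.7×0.01 + 34×0.65 + 11×0.32 + 34×0.13 + 3.6×0.76 = 33.313 sabins.
Treatment contributes 64.8·0.85 = 55.080 sabins.
New total A_after = 88.393 sabins.
Reduction = 10 log₁₀(A_after/A_before) = 10 log₁₀(2.6534) = 4.2 dB.

4.2 dB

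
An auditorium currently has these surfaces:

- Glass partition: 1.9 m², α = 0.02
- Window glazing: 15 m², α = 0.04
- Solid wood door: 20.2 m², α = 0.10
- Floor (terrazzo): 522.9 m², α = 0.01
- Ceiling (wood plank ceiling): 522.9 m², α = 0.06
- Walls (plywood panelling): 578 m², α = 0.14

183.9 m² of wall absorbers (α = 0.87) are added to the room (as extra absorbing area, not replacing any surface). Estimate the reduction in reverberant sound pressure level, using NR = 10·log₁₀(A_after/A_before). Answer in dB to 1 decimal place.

3.7 dB

A_before = Σ Sᵢαᵢ = 1.9*0.02 + 15*0.04 + 20.2*0.10 + 522.9*0.01 + 522.9*0.06 + 578*0.14 = 120.181 sabins.
Added absorption = 183.9 × 0.87 = 159.993 sabins.
A_after = 120.181 + 159.993 = 280.174 sabins.
Reduction = 10 log₁₀(A_after/A_before) = 10 log₁₀(2.3313) = 3.7 dB.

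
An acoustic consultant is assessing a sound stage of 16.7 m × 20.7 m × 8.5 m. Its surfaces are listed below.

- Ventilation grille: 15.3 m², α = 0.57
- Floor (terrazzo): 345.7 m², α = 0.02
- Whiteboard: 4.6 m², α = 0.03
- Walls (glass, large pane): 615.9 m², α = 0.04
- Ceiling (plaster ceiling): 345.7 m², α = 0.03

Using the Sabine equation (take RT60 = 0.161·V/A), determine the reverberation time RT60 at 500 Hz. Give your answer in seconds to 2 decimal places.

9.32 sec

Summing Sᵢαᵢ: 8.721 + 6.914 + 0.138 + 24.636 + 10.371 → A = 50.780 sabins.
Volume V = 16.7 × 20.7 × 8.5 = 2938.365 m³.
Sabine: RT60 = 0.161 × 2938.365 / 50.780 = 9.32 s.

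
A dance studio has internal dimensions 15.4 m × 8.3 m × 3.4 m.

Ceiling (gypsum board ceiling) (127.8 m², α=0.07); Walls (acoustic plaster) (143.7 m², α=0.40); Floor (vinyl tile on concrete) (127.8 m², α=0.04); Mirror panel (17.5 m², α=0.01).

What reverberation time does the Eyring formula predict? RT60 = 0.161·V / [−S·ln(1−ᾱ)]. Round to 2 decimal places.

Total surface area S = 127.8 + 143.7 + 127.8 + 17.5 = 416.8 m².
Σ(Sᵢαᵢ) = 127.8·0.07 + 143.7·0.40 + 127.8·0.04 + 17.5·0.01 = 71.713.
ᾱ = 71.713 / 416.8 = 0.1721.
−S·ln(1−ᾱ) = −416.8 × ln(1 − 0.1721) = 78.718.
V = 15.4 × 8.3 × 3.4 = 434.588 m³.
T = 0.161·V/[−S·ln(1−ᾱ)] = 0.161·434.588/78.718 = 0.89 s.

0.89 s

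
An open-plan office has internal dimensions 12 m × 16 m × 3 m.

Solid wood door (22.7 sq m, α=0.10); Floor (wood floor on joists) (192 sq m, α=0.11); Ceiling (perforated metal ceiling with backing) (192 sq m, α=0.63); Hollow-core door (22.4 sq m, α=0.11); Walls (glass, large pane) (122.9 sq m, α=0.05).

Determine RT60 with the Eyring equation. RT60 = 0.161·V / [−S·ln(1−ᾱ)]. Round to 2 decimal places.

0.52 sec

S = Σ Sᵢ = 552.0 sq m.
Σ(Sᵢαᵢ) = 22.7·0.10 + 192·0.11 + 192·0.63 + 22.4·0.11 + 122.9·0.05 = 152.959.
Mean coefficient ᾱ = A/S = 0.2771.
Eyring denominator: −S ln(1−ᾱ) = 179.115.
V = 12 × 16 × 3 = 576 m³.
T = 0.161·V/[−S·ln(1−ᾱ)] = 0.161·576/179.115 = 0.52 s.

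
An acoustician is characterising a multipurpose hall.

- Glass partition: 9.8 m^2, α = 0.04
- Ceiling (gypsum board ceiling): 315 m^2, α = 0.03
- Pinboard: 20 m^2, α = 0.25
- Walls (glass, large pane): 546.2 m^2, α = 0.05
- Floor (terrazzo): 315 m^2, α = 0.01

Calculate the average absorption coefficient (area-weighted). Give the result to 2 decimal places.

0.04

Total surface area S = 1206.0 m^2.
Σ(Sᵢαᵢ) = 9.8·0.04 + 315·0.03 + 20·0.25 + 546.2·0.05 + 315·0.01 = 45.302.
ᾱ = 45.302 / 1206.0 = 0.04.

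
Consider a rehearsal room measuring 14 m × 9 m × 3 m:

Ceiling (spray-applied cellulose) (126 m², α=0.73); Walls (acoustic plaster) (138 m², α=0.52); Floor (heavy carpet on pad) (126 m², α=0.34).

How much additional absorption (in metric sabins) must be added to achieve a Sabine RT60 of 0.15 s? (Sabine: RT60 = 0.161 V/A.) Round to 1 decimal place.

199.1 sabins

A₁ = Σ Sᵢαᵢ = 126*0.73 + 138*0.52 + 126*0.34 = 206.580 sabins.
For T = 0.15 s, need A₂ = 0.161·V/T = 0.161·378/0.15 = 405.720 sabins.
ΔA = A₂ − A₁ = 405.720 − 206.580 = 199.1 sabins.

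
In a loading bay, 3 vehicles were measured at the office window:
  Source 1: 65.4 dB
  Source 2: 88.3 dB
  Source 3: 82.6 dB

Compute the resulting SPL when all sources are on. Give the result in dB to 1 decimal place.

89.4 dB

Converting to relative power and adding: 10^(65.4/10) + 10^(88.3/10) + 10^(82.6/10) = 8.615e+08.
Back to dB: 10·log₁₀ Σ = 89.4 dB.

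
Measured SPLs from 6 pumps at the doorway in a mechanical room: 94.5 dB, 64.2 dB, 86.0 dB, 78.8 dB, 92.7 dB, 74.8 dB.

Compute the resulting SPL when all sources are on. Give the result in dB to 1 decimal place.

Sum in the linear (power) domain: Σ 10^(Lᵢ/10) = 10^(94.5/10) + 10^(64.2/10) + 10^(86.0/10) + 10^(78.8/10) + 10^(92.7/10) + 10^(74.8/10) = 5.187e+09.
Back to dB: 10·log₁₀ Σ = 97.1 dB.

97.1 dB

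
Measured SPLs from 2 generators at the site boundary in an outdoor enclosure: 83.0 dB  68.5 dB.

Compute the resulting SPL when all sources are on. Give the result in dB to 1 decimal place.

83.2 dB

Converting to relative power and adding: 10^(83.0/10) + 10^(68.5/10) = 2.066e+08.
Back to dB: 10·log₁₀ Σ = 83.2 dB.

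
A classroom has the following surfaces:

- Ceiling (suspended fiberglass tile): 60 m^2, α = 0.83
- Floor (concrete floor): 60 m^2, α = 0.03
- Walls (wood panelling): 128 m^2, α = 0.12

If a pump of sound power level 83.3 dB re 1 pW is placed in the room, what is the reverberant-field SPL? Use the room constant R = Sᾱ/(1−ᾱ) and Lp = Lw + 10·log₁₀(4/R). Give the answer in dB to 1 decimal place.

69.7 dB

A = 66.960 sabins; S = 248.0 m^2.
ᾱ = 66.960/248.0 = 0.2700; R = Sᾱ/(1−ᾱ) = 66.960/(1−0.2700) = 91.726 m^2.
Lp = Lw + 10 log₁₀(4/R) = 83.3 -13.60 = 69.7 dB.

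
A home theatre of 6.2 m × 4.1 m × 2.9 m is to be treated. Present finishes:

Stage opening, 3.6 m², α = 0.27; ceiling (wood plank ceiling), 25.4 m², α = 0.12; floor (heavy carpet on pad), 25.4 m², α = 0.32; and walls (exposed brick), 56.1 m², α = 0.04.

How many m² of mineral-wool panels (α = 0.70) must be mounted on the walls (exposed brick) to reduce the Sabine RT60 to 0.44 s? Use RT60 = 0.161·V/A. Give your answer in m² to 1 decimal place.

19.1

A₁ = Σ Sᵢαᵢ = 3.6×0.27 + 25.4×0.12 + 25.4×0.32 + 56.1×0.04 = 14.392 sabins.
V = 73.718 m³. Target absorption A₂ = 0.161 × 73.718 / 0.44 = 26.974 sabins.
ΔA needed = 26.974 − 14.392 = 12.582 sabins.
Net gain per m²: Δα = 0.70 − 0.04 = 0.66.
Area = ΔA/Δα = 12.582/0.66 = 19.1 m².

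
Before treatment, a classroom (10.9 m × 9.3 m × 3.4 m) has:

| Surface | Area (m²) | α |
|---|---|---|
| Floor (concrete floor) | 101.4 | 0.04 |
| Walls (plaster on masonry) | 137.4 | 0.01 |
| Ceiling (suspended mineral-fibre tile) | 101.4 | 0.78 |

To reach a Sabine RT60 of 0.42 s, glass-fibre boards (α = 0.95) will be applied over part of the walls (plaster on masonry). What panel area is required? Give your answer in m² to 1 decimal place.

A₁ = Σ Sᵢαᵢ = 101.4×0.04 + 137.4×0.01 + 101.4×0.78 = 84.522 sabins.
Required A₂ = 0.161·344.658/0.42 = 132.119 sabins.
Absorption to add: 132.119 − 84.522 = 47.597 sabins.
Net gain per m²: Δα = 0.95 − 0.01 = 0.94.
Panel area = 47.597 / 0.94 = 50.6 m².

50.6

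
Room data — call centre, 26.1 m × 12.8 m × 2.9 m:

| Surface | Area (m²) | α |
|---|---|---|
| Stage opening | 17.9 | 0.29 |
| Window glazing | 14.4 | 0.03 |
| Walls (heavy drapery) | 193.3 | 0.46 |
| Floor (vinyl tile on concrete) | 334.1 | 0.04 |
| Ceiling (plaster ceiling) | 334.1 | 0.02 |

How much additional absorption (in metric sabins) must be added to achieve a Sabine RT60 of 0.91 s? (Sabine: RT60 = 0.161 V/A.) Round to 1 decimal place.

56.8 sabins

Total absorption A₁ = 17.9×0.29 + 14.4×0.03 + 193.3×0.46 + 334.1×0.04 + 334.1×0.02
  = 5.191 + 0.432 + 88.918 + 13.364 + 6.682 = 114.587 m² sabins.
V = 968.832 m³. Required absorption A₂ = 0.161 × 968.832 / 0.91 = 171.409 sabins.
ΔA = A₂ − A₁ = 171.409 − 114.587 = 56.8 sabins.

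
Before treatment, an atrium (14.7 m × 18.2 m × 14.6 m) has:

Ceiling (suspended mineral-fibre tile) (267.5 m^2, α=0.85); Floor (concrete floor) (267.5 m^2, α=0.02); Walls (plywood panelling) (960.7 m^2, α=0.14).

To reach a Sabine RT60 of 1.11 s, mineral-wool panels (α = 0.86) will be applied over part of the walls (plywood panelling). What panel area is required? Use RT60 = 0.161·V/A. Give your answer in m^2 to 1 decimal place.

276.9

Equivalent absorption area: A₁ = 267.5×0.85 + 267.5×0.02 + 960.7×0.14 = 367.223 m^2.
V = 3906.084 m³. Target absorption A₂ = 0.161 × 3906.084 / 1.11 = 566.558 sabins.
ΔA needed = 566.558 − 367.223 = 199.335 sabins.
Each m^2 of panel replacing the walls (plywood panelling) adds (0.86 − 0.14) = 0.72 sabins.
Area = ΔA/Δα = 199.335/0.72 = 276.9 m^2.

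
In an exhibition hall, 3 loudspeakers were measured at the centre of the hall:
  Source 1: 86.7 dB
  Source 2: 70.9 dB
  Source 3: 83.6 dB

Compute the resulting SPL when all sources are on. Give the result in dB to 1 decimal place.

Converting to relative power and adding: 10^(86.7/10) + 10^(70.9/10) + 10^(83.6/10) = 7.091e+08.
L_total = 10·log₁₀(7.091e+08) = 88.5 dB.

88.5 dB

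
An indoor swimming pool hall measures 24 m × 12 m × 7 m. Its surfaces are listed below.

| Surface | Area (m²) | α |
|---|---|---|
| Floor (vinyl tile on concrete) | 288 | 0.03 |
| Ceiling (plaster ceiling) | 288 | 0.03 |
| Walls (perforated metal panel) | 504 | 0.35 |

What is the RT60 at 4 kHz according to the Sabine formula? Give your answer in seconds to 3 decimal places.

Summing Sᵢαᵢ: 8.640 + 8.640 + 176.400 → A = 193.680 sabins.
Volume V = 24 × 12 × 7 = 2016 m³.
Sabine: RT60 = 0.161 × 2016 / 193.680 = 1.676 s.

1.676 seconds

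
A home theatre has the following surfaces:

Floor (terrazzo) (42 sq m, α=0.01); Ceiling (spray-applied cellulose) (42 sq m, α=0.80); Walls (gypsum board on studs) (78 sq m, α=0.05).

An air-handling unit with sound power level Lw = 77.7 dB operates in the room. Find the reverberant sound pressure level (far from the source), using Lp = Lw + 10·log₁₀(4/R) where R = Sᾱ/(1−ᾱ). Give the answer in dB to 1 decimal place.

66.8 dB

Σ(Sᵢαᵢ) = 42·0.01 + 42·0.80 + 78·0.05 = 37.920; total area S = 162.0 sq m.
ᾱ = 0.2341, so room constant R = A/(1−ᾱ) = 49.510 sq m.
Lp = Lw + 10 log₁₀(4/R) = 77.7 -10.93 = 66.8 dB.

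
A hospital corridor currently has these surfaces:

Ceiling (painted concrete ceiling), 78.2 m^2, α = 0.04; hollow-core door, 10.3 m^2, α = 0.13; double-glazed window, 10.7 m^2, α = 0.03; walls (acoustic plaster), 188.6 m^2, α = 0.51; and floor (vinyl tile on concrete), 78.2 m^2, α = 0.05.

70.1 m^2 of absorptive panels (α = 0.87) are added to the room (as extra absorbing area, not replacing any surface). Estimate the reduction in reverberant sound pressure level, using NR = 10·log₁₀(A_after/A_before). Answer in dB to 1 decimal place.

A_before = Σ Sᵢαᵢ = 78.2*0.04 + 10.3*0.13 + 10.7*0.03 + 188.6*0.51 + 78.2*0.05 = 104.884 sabins.
Added absorption = 70.1 × 0.87 = 60.987 sabins.
A_after = 104.884 + 60.987 = 165.871 sabins.
NR = 10·log₁₀(165.871/104.884) = 2.0 dB.

2.0 dB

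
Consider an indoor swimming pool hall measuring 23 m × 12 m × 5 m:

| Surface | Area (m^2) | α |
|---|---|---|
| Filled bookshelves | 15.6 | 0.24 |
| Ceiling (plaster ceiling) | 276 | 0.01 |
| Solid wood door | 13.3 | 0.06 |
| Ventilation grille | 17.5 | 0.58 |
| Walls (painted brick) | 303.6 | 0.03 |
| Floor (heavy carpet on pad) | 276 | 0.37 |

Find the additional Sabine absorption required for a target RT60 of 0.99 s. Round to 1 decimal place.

A₁ = Σ Sᵢαᵢ = 15.6·0.24 + 276·0.01 + 13.3·0.06 + 17.5·0.58 + 303.6·0.03 + 276·0.37 = 128.680 sabins.
V = 1380 m³. Required absorption A₂ = 0.161 × 1380 / 0.99 = 224.424 sabins.
Additional absorption ΔA = 224.424 − 128.680 = 95.7 sabins.

95.7 sabins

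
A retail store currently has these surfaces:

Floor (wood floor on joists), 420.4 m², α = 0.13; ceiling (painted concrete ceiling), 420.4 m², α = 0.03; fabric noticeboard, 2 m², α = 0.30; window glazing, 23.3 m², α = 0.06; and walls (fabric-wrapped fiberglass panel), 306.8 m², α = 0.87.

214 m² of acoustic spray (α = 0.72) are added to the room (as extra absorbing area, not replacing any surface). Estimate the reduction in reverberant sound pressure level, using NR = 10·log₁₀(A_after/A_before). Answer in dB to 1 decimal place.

1.6 dB

Summing Sᵢαᵢ: 54.652 + 12.612 + 0.600 + 1.398 + 266.916 → A_before = 336.178 sabins.
Added absorption = 214 × 0.72 = 154.080 sabins.
New total A_after = 490.258 sabins.
NR = 10·log₁₀(490.258/336.178) = 1.6 dB.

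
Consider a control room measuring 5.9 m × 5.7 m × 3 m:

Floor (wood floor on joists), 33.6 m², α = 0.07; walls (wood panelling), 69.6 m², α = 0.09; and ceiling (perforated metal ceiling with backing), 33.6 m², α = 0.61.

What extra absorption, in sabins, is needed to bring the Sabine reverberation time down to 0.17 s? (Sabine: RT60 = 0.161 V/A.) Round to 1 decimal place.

Total absorption A₁ = 33.6·0.07 + 69.6·0.09 + 33.6·0.61
  = 2.352 + 6.264 + 20.496 = 29.112 m² sabins.
Target A₂ = 0.161·100.89/0.17 = 95.549 sabins (V = 100.89 m³).
ΔA = A₂ − A₁ = 95.549 − 29.112 = 66.4 sabins.

66.4 sabins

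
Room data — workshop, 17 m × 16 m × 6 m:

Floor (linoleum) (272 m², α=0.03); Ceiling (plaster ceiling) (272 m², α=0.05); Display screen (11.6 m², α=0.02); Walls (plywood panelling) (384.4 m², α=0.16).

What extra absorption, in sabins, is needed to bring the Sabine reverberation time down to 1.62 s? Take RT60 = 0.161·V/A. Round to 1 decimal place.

Equivalent absorption area: A₁ = 272·0.03 + 272·0.05 + 11.6·0.02 + 384.4·0.16 = 83.496 m².
For T = 1.62 s, need A₂ = 0.161·V/T = 0.161·1632/1.62 = 162.193 sabins.
ΔA = A₂ − A₁ = 162.193 − 83.496 = 78.7 sabins.

78.7 sabins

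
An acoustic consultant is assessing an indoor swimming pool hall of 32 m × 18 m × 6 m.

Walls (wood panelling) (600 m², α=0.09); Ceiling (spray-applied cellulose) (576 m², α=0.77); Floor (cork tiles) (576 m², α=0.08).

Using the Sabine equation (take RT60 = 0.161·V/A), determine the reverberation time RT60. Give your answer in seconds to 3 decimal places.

1.024 seconds

Equivalent absorption area: A = 600×0.09 + 576×0.77 + 576×0.08 = 543.600 m².
Volume V = 32 × 18 × 6 = 3456 m³.
Sabine: RT60 = 0.161 × 3456 / 543.600 = 1.024 s.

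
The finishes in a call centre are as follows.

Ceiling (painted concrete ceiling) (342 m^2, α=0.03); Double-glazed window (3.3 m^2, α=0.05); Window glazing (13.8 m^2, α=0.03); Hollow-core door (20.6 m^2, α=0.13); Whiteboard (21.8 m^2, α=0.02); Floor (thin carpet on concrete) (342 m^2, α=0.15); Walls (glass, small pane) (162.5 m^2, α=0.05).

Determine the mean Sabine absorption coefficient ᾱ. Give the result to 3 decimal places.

0.081

S = Σ Sᵢ = 342 + 3.3 + 13.8 + 20.6 + 21.8 + 342 + 162.5 = 906.0 m^2.
Weighted sum Σ Sα = 73.378.
ᾱ = 73.378 / 906.0 = 0.081.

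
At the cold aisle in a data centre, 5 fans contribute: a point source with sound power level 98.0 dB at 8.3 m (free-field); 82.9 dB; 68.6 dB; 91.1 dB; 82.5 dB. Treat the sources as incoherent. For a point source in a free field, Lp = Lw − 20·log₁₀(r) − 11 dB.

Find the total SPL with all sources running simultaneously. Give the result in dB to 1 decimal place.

92.2 dB

Source at 8.3 m: Lp = 98.0 − 20·log₁₀(8.3) − 11 = 68.6 dB.
Σ 10^(Lᵢ/10) = 1.676e+09.
Back to dB: 10·log₁₀ Σ = 92.2 dB.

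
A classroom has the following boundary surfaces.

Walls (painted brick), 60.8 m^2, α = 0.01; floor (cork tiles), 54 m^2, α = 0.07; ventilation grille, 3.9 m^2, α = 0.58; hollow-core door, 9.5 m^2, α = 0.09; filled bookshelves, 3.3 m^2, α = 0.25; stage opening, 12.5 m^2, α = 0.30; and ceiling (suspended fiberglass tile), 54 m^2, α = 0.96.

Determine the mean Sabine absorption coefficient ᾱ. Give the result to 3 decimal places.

0.323

Total surface area S = 198.0 m^2.
Σ(Sᵢαᵢ) = 60.8*0.01 + 54*0.07 + 3.9*0.58 + 9.5*0.09 + 3.3*0.25 + 12.5*0.30 + 54*0.96 = 63.920.
ᾱ = 63.920 / 198.0 = 0.323.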